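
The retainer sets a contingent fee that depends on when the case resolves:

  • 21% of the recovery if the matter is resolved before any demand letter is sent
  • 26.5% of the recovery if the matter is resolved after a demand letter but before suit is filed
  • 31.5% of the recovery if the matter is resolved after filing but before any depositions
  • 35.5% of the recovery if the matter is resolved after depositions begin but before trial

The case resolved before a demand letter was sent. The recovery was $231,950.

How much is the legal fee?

The matter resolved before a demand letter was sent, so the 21% rate applies.
$231,950 × 21% = $48,709.50

$48,709.50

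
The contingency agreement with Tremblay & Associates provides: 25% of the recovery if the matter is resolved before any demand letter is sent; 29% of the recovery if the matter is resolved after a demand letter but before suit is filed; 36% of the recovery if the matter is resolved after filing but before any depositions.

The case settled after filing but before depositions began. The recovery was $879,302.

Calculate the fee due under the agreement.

$316,548.72

The matter settled after filing but before depositions began, so the 36% rate applies.
$879,302 × 36% = $316,548.72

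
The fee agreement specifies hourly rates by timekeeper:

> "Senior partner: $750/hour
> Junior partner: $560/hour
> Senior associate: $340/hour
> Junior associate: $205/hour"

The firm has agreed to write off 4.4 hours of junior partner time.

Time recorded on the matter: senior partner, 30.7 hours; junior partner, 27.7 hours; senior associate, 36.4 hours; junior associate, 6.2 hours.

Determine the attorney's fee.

$49,720.00

Senior partner: 30.7 × $750 = $23,025.00
Junior partner: 27.7 × $560 = $15,512.00
Senior associate: 36.4 × $340 = $12,376.00
Junior associate: 6.2 × $205 = $1,271.00
Subtotal: $52,184.00
Write-off: 4.4 × $560 = $2,464.00
Total: $52,184.00 − $2,464.00 = $49,720.00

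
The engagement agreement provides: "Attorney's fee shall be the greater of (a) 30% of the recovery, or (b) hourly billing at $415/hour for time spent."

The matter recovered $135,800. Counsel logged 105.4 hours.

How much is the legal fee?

(a) 30% of $135,800 = $40,740.00
(b) 105.4 × $415 = $43,741.00
The greater is (b): $43,741.00.

$43,741.00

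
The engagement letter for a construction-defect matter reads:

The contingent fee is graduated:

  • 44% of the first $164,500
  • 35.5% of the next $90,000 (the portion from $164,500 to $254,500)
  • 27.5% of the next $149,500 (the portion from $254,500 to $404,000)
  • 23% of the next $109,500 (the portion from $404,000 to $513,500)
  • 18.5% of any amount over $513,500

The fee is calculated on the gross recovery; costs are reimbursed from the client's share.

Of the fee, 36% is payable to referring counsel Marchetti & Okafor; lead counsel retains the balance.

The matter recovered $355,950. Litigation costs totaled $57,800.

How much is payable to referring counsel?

Fee base is the gross recovery, $355,950; costs are reimbursed separately.
First $164,500 at 44% = $72,380.00
Next $90,000 at 35.5% = $31,950.00
Remaining $101,450 at 27.5% = $27,898.75
Fee: $72,380.00 + $31,950.00 + $27,898.75 = $132,228.75
Referral share: 36% of $132,228.75 = $47,602.35; lead counsel retains $132,228.75 − $47,602.35 = $84,626.40.

$47,602.35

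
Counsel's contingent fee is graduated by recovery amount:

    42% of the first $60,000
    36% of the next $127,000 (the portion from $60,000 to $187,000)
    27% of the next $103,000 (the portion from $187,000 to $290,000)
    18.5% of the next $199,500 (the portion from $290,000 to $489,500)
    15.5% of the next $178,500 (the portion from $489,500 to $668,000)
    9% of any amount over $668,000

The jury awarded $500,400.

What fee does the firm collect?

$137,327.00

First $60,000 at 42% = $25,200.00
Next $127,000 at 36% = $45,720.00
Next $103,000 at 27% = $27,810.00
Next $199,500 at 18.5% = $36,907.50
Remaining $10,900 at 15.5% = $1,689.50
Fee: $25,200.00 + $45,720.00 + $27,810.00 + $36,907.50 + $1,689.50 = $137,327.00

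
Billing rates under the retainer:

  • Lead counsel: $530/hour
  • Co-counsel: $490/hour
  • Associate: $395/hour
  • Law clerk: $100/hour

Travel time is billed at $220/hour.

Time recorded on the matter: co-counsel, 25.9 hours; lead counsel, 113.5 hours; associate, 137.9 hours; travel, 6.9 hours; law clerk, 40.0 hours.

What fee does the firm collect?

Lead counsel: 113.5 × $530 = $60,155.00
Co-counsel: 25.9 × $490 = $12,691.00
Associate: 137.9 × $395 = $54,470.50
Law clerk: 40.0 × $100 = $4,000.00
Subtotal: $60,155.00 + $12,691.00 + $54,470.50 + $4,000.00 = $131,316.50
Travel: 6.9 × $220 = $1,518.00
Total: $131,316.50 + $1,518.00 = $132,834.50

$132,834.50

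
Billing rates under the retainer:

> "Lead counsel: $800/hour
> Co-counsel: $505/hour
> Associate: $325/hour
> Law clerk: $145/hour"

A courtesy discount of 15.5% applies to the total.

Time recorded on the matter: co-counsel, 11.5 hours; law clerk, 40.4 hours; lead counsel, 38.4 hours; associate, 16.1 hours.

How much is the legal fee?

$40,237.21

Lead counsel: 38.4 × $800 = $30,720.00
Co-counsel: 11.5 × $505 = $5,807.50
Associate: 16.1 × $325 = $5,232.50
Law clerk: 40.4 × $145 = $5,858.00
Subtotal: $47,618.00
Less 15.5% discount: −$7,380.79
Total: $47,618.00 − $7,380.79 = $40,237.21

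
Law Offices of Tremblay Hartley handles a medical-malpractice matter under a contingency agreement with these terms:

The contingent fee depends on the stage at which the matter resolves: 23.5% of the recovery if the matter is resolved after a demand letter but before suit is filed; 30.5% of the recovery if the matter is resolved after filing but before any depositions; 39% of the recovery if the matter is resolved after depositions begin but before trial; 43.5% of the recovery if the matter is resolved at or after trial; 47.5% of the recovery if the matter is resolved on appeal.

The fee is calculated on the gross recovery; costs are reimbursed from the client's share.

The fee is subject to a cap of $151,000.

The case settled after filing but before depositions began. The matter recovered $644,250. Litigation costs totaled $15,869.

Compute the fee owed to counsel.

$151,000.00

Fee base is the gross recovery, $644,250; costs are reimbursed separately.
The matter settled after filing but before depositions began, so the 30.5% rate applies.
$644,250 × 30.5% = $196,496.25
$196,496.25 exceeds the $151,000 cap, so the fee is capped at $151,000.00.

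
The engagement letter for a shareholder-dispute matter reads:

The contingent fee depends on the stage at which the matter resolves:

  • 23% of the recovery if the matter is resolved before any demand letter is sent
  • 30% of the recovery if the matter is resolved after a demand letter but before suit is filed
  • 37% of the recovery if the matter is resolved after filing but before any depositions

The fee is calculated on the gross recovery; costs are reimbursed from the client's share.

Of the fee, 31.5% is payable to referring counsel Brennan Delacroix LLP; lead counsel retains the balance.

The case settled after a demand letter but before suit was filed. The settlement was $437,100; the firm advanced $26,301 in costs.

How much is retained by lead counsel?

Fee base is the gross recovery, $437,100; costs are reimbursed separately.
The matter settled after a demand letter but before suit was filed, so the 30% rate applies.
$437,100 × 30% = $131,130.00
Referral share: 31.5% of $131,130.00 = $41,305.95; lead counsel retains $131,130.00 − $41,305.95 = $89,824.05.

$89,824.05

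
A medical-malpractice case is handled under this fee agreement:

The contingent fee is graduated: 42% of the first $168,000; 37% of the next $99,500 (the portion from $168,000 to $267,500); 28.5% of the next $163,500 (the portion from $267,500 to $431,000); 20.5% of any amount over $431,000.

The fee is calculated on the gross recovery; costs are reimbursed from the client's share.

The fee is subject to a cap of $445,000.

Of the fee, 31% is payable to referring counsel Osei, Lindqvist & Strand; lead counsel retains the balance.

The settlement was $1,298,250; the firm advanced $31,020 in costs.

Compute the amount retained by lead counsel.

$228,913.54

Fee base is the gross recovery, $1,298,250; costs are reimbursed separately.
First $168,000 at 42% = $70,560.00
Next $99,500 at 37% = $36,815.00
Next $163,500 at 28.5% = $46,597.50
Remaining $867,250 at 20.5% = $177,786.25
Fee: $70,560.00 + $36,815.00 + $46,597.50 + $177,786.25 = $331,758.75
$331,758.75 is under the $445,000 cap.
Referral share: 31% of $331,758.75 = $102,845.21; lead counsel retains $331,758.75 − $102,845.21 = $228,913.54.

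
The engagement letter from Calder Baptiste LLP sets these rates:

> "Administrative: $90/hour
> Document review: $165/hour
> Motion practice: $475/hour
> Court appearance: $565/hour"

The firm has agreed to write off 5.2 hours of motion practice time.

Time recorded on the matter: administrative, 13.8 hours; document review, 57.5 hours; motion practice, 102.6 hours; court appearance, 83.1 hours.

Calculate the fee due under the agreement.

Administrative: 13.8 × $90 = $1,242.00
Document review: 57.5 × $165 = $9,487.50
Motion practice: 102.6 × $475 = $48,735.00
Court appearance: 83.1 × $565 = $46,951.50
Subtotal: $106,416.00
Write-off: 5.2 × $475 = $2,470.00
Total: $106,416.00 − $2,470.00 = $103,946.00

$103,946.00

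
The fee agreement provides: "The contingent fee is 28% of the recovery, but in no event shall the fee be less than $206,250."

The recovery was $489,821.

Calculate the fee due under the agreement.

28% of $489,821 = $137,149.88
That is below the $206,250 minimum, so the minimum applies.

$206,250.00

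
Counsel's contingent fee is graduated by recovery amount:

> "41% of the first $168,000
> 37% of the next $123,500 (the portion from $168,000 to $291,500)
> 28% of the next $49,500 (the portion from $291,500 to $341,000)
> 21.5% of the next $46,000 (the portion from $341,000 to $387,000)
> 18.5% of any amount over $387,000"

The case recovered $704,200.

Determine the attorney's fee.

First $168,000 at 41% = $68,880.00
Next $123,500 at 37% = $45,695.00
Next $49,500 at 28% = $13,860.00
Next $46,000 at 21.5% = $9,890.00
Remaining $317,200 at 18.5% = $58,682.00
Fee: $68,880.00 + $45,695.00 + $13,860.00 + $9,890.00 + $58,682.00 = $197,007.00

$197,007.00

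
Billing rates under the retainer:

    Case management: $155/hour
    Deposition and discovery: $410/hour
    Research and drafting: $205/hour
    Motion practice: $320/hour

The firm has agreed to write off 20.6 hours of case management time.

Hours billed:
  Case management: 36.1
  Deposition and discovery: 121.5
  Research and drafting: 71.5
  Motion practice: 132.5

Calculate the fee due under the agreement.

Case management: 36.1 × $155 = $5,595.50
Deposition and discovery: 121.5 × $410 = $49,815.00
Research and drafting: 71.5 × $205 = $14,657.50
Motion practice: 132.5 × $320 = $42,400.00
Subtotal: $112,468.00
Write-off: 20.6 × $155 = $3,193.00
Total: $112,468.00 − $3,193.00 = $109,275.00

$109,275.00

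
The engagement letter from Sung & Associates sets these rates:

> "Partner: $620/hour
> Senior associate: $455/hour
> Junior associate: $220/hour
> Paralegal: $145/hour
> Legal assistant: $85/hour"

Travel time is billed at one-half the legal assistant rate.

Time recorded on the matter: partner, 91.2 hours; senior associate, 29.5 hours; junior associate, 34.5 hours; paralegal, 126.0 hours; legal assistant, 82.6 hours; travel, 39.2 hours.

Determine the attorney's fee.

Partner: 91.2 × $620 = $56,544.00
Senior associate: 29.5 × $455 = $13,422.50
Junior associate: 34.5 × $220 = $7,590.00
Paralegal: 126.0 × $145 = $18,270.00
Legal assistant: 82.6 × $85 = $7,021.00
Subtotal: $56,544.00 + $13,422.50 + $7,590.00 + $18,270.00 + $7,021.00 = $102,847.50
Travel: 39.2 × ($85 ÷ 2) = 39.2 × $42.50 = $1,666.00
Total: $102,847.50 + $1,666.00 = $104,513.50

$104,513.50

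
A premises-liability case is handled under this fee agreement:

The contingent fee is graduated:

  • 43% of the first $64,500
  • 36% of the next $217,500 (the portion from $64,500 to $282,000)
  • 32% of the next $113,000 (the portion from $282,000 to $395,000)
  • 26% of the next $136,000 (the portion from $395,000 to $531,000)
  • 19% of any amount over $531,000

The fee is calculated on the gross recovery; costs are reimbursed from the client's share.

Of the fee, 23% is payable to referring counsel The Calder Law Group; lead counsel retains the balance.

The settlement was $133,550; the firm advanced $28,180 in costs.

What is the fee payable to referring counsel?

Fee base is the gross recovery, $133,550; costs are reimbursed separately.
First $64,500 at 43% = $27,735.00
Remaining $69,050 at 36% = $24,858.00
Fee: $27,735.00 + $24,858.00 = $52,593.00
Referral share: 23% of $52,593.00 = $12,096.39; lead counsel retains $52,593.00 − $12,096.39 = $40,496.61.

$12,096.39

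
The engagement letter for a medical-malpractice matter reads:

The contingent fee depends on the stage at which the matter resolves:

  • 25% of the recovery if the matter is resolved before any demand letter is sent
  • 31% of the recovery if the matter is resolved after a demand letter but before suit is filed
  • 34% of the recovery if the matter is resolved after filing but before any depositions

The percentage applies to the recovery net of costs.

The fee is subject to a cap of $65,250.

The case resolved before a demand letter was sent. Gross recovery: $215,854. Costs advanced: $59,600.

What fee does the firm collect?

Fee base (net of costs): $215,854 − $59,600 = $156,254
The matter resolved before a demand letter was sent, so the 25% rate applies.
$156,254 × 25% = $39,063.50
$39,063.50 is under the $65,250 cap.

$39,063.50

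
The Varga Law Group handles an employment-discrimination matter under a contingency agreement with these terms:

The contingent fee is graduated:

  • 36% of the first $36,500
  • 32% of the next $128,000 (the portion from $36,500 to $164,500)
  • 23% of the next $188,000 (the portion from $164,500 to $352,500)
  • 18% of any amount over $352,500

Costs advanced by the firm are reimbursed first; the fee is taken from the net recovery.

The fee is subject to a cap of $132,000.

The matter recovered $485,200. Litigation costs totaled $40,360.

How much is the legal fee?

Fee base (net of costs): $485,200 − $40,360 = $444,840
First $36,500 at 36% = $13,140.00
Next $128,000 at 32% = $40,960.00
Next $188,000 at 23% = $43,240.00
Remaining $92,340 at 18% = $16,621.20
Fee: $13,140.00 + $40,960.00 + $43,240.00 + $16,621.20 = $113,961.20
$113,961.20 is under the $132,000 cap.

$113,961.20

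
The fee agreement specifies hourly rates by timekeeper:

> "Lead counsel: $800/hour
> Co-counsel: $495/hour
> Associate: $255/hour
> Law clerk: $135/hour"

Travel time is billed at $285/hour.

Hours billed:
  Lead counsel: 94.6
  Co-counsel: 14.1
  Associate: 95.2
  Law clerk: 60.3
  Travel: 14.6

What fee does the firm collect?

$119,237.00

Lead counsel: 94.6 × $800 = $75,680.00
Co-counsel: 14.1 × $495 = $6,979.50
Associate: 95.2 × $255 = $24,276.00
Law clerk: 60.3 × $135 = $8,140.50
Subtotal: $75,680.00 + $6,979.50 + $24,276.00 + $8,140.50 = $115,076.00
Travel: 14.6 × $285 = $4,161.00
Total: $115,076.00 + $4,161.00 = $119,237.00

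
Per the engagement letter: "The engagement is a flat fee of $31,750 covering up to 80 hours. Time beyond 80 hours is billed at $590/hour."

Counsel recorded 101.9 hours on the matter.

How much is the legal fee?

Flat fee: $31,750.00
Excess hours: 101.9 − 80 = 21.9
Overrun: 21.9 × $590 = $12,921.00
Total: $31,750.00 + $12,921.00 = $44,671.00

$44,671.00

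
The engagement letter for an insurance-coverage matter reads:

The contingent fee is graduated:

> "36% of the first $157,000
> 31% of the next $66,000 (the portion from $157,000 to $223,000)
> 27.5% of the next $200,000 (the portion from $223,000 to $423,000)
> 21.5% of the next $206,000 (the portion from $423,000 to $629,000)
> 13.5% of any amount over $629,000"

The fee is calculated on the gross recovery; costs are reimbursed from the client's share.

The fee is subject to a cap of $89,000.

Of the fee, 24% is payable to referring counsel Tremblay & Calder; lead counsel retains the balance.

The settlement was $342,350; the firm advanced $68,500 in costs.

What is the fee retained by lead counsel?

$67,640.00

Fee base is the gross recovery, $342,350; costs are reimbursed separately.
First $157,000 at 36% = $56,520.00
Next $66,000 at 31% = $20,460.00
Remaining $119,350 at 27.5% = $32,821.25
Fee: $56,520.00 + $20,460.00 + $32,821.25 = $109,801.25
$109,801.25 exceeds the $89,000 cap, so the fee is capped at $89,000.00.
Referral share: 24% of $89,000.00 = $21,360.00; lead counsel retains $89,000.00 − $21,360.00 = $67,640.00.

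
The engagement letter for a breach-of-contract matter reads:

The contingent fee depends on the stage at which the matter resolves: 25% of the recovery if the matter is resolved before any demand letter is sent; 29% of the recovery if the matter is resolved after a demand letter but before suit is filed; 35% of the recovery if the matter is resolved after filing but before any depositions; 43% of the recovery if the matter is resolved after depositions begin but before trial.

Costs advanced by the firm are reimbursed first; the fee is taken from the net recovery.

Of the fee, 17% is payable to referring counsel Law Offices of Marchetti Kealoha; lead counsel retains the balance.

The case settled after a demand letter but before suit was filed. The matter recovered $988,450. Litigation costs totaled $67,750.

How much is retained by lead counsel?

$221,612.49

Fee base (net of costs): $988,450 − $67,750 = $920,700
The matter settled after a demand letter but before suit was filed, so the 29% rate applies.
$920,700 × 29% = $267,003.00
Referral share: 17% of $267,003.00 = $45,390.51; lead counsel retains $267,003.00 − $45,390.51 = $221,612.49.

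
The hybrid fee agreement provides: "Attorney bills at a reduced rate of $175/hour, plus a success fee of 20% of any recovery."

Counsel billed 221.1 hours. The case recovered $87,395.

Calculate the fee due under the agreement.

Hourly: 221.1 × $175 = $38,692.50
Success fee: 20% of $87,395 = $17,479.00
Total: $38,692.50 + $17,479.00 = $56,171.50

$56,171.50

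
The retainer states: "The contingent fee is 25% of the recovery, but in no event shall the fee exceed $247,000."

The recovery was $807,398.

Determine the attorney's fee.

$201,849.50

25% of $807,398 = $201,849.50
That is under the $247,000 cap.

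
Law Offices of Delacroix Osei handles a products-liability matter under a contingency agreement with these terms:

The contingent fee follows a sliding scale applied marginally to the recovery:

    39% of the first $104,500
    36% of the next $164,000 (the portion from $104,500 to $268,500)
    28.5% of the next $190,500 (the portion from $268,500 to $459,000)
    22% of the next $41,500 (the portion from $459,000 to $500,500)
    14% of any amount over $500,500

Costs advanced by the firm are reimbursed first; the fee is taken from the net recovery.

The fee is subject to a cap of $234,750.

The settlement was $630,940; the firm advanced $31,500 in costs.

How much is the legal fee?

$177,069.10

Fee base (net of costs): $630,940 − $31,500 = $599,440
First $104,500 at 39% = $40,755.00
Next $164,000 at 36% = $59,040.00
Next $190,500 at 28.5% = $54,292.50
Next $41,500 at 22% = $9,130.00
Remaining $98,940 at 14% = $13,851.60
Fee: $40,755.00 + $59,040.00 + $54,292.50 + $9,130.00 + $13,851.60 = $177,069.10
$177,069.10 is under the $234,750 cap.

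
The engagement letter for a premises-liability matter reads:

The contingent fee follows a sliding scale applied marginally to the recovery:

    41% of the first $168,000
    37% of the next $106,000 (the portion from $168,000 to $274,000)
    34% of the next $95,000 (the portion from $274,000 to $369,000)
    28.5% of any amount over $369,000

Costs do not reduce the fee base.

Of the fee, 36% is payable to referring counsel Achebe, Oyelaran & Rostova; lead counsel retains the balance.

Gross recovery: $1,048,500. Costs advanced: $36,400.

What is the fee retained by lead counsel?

Fee base is the gross recovery, $1,048,500; costs are reimbursed separately.
First $168,000 at 41% = $68,880.00
Next $106,000 at 37% = $39,220.00
Next $95,000 at 34% = $32,300.00
Remaining $679,500 at 28.5% = $193,657.50
Fee: $68,880.00 + $39,220.00 + $32,300.00 + $193,657.50 = $334,057.50
Referral share: 36% of $334,057.50 = $120,260.70; lead counsel retains $334,057.50 − $120,260.70 = $213,796.80.

$213,796.80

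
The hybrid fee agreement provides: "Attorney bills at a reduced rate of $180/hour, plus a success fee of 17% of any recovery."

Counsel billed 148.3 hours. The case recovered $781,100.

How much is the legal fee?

Hourly: 148.3 × $180 = $26,694.00
Success fee: 17% of $781,100 = $132,787.00
Total: $26,694.00 + $132,787.00 = $159,481.00

$159,481.00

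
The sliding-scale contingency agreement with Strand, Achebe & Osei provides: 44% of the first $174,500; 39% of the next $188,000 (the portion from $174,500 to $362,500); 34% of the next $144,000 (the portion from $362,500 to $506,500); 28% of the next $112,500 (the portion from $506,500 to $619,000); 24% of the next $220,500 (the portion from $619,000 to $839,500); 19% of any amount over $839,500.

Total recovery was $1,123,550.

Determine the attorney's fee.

First $174,500 at 44% = $76,780.00
Next $188,000 at 39% = $73,320.00
Next $144,000 at 34% = $48,960.00
Next $112,500 at 28% = $31,500.00
Next $220,500 at 24% = $52,920.00
Remaining $284,050 at 19% = $53,969.50
Fee: $76,780.00 + $73,320.00 + $48,960.00 + $31,500.00 + $52,920.00 + $53,969.50 = $337,449.50

$337,449.50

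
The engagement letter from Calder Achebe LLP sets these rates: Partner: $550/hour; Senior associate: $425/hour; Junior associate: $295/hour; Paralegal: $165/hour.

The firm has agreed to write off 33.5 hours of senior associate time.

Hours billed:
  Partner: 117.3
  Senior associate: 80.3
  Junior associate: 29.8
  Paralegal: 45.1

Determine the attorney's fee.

$100,637.50

Partner: 117.3 × $550 = $64,515.00
Senior associate: 80.3 × $425 = $34,127.50
Junior associate: 29.8 × $295 = $8,791.00
Paralegal: 45.1 × $165 = $7,441.50
Subtotal: $114,875.00
Write-off: 33.5 × $425 = $14,237.50
Total: $114,875.00 − $14,237.50 = $100,637.50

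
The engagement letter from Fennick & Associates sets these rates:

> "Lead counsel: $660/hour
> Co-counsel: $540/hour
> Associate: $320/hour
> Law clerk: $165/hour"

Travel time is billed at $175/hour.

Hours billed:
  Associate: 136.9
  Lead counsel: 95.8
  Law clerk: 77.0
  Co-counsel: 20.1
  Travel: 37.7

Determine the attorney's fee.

$137,192.50

Lead counsel: 95.8 × $660 = $63,228.00
Co-counsel: 20.1 × $540 = $10,854.00
Associate: 136.9 × $320 = $43,808.00
Law clerk: 77.0 × $165 = $12,705.00
Subtotal: $63,228.00 + $10,854.00 + $43,808.00 + $12,705.00 = $130,595.00
Travel: 37.7 × $175 = $6,597.50
Total: $130,595.00 + $6,597.50 = $137,192.50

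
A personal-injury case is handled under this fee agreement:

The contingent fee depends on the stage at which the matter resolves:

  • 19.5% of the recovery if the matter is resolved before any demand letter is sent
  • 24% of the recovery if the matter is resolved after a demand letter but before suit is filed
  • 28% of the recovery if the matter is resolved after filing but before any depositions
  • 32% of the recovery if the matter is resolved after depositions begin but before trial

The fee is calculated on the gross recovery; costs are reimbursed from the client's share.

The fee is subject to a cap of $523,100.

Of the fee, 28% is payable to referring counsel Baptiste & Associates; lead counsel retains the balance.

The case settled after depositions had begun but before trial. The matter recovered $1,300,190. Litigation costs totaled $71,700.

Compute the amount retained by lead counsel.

$299,563.78

Fee base is the gross recovery, $1,300,190; costs are reimbursed separately.
The matter settled after depositions had begun but before trial, so the 32% rate applies.
$1,300,190 × 32% = $416,060.80
$416,060.80 is under the $523,100 cap.
Referral share: 28% of $416,060.80 = $116,497.02; lead counsel retains $416,060.80 − $116,497.02 = $299,563.78.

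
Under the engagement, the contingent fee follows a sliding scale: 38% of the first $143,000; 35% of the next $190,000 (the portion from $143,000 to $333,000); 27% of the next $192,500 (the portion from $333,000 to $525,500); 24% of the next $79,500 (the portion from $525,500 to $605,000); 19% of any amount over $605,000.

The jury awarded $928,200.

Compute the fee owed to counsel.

First $143,000 at 38% = $54,340.00
Next $190,000 at 35% = $66,500.00
Next $192,500 at 27% = $51,975.00
Next $79,500 at 24% = $19,080.00
Remaining $323,200 at 19% = $61,408.00
Fee: $54,340.00 + $66,500.00 + $51,975.00 + $19,080.00 + $61,408.00 = $253,303.00

$253,303.00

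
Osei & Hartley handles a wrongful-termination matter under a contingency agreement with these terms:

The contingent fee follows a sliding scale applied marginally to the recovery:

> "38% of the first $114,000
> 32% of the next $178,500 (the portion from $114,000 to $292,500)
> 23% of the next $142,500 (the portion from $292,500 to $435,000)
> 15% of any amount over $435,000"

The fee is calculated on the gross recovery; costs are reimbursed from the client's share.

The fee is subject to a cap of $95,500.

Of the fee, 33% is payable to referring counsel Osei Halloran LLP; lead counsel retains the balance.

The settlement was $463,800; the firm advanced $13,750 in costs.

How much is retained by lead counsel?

Fee base is the gross recovery, $463,800; costs are reimbursed separately.
First $114,000 at 38% = $43,320.00
Next $178,500 at 32% = $57,120.00
Next $142,500 at 23% = $32,775.00
Remaining $28,800 at 15% = $4,320.00
Fee: $43,320.00 + $57,120.00 + $32,775.00 + $4,320.00 = $137,535.00
$137,535.00 exceeds the $95,500 cap, so the fee is capped at $95,500.00.
Referral share: 33% of $95,500.00 = $31,515.00; lead counsel retains $95,500.00 − $31,515.00 = $63,985.00.

$63,985.00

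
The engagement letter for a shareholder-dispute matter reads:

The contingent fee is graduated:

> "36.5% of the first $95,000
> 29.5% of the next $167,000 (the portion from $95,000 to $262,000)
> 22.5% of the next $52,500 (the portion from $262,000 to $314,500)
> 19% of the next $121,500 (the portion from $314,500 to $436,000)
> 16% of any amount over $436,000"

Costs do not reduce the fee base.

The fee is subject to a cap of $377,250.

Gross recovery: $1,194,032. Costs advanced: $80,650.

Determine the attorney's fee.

$240,122.62

Fee base is the gross recovery, $1,194,032; costs are reimbursed separately.
First $95,000 at 36.5% = $34,675.00
Next $167,000 at 29.5% = $49,265.00
Next $52,500 at 22.5% = $11,812.50
Next $121,500 at 19% = $23,085.00
Remaining $758,032 at 16% = $121,285.12
Fee: $34,675.00 + $49,265.00 + $11,812.50 + $23,085.00 + $121,285.12 = $240,122.62
$240,122.62 is under the $377,250 cap.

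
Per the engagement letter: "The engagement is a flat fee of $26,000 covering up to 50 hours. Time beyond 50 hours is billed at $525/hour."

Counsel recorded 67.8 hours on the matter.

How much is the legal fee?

$35,345.00

Flat fee: $26,000.00
Excess hours: 67.8 − 50 = 17.8
Overrun: 17.8 × $525 = $9,345.00
Total: $26,000.00 + $9,345.00 = $35,345.00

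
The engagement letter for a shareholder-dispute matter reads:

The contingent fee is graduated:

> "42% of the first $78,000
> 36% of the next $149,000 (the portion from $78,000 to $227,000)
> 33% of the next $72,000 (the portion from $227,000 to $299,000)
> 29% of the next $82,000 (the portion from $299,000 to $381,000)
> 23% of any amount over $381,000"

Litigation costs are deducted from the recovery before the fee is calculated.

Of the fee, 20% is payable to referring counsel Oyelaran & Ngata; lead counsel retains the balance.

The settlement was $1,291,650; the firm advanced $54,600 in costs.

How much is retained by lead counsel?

$264,665.20

Fee base (net of costs): $1,291,650 − $54,600 = $1,237,050
First $78,000 at 42% = $32,760.00
Next $149,000 at 36% = $53,640.00
Next $72,000 at 33% = $23,760.00
Next $82,000 at 29% = $23,780.00
Remaining $856,050 at 23% = $196,891.50
Fee: $32,760.00 + $53,640.00 + $23,760.00 + $23,780.00 + $196,891.50 = $330,831.50
Referral share: 20% of $330,831.50 = $66,166.30; lead counsel retains $330,831.50 − $66,166.30 = $264,665.20.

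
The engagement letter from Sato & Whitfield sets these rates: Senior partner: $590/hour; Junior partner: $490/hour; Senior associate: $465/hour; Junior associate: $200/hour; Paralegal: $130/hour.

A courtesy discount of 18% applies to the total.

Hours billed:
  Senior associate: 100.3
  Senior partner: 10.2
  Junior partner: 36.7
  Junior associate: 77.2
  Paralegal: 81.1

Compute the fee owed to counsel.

Senior partner: 10.2 × $590 = $6,018.00
Junior partner: 36.7 × $490 = $17,983.00
Senior associate: 100.3 × $465 = $46,639.50
Junior associate: 77.2 × $200 = $15,440.00
Paralegal: 81.1 × $130 = $10,543.00
Subtotal: $96,623.50
Less 18% discount: −$17,392.23
Total: $96,623.50 − $17,392.23 = $79,231.27

$79,231.27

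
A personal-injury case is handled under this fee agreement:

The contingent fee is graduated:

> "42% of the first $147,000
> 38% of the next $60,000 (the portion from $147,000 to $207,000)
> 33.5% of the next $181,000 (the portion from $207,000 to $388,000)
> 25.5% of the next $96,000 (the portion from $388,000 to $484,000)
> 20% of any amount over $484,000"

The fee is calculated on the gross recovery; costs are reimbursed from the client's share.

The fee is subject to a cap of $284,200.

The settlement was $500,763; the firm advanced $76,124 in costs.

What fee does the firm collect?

Fee base is the gross recovery, $500,763; costs are reimbursed separately.
First $147,000 at 42% = $61,740.00
Next $60,000 at 38% = $22,800.00
Next $181,000 at 33.5% = $60,635.00
Next $96,000 at 25.5% = $24,480.00
Remaining $16,763 at 20% = $3,352.60
Fee: $61,740.00 + $22,800.00 + $60,635.00 + $24,480.00 + $3,352.60 = $173,007.60
$173,007.60 is under the $284,200 cap.

$173,007.60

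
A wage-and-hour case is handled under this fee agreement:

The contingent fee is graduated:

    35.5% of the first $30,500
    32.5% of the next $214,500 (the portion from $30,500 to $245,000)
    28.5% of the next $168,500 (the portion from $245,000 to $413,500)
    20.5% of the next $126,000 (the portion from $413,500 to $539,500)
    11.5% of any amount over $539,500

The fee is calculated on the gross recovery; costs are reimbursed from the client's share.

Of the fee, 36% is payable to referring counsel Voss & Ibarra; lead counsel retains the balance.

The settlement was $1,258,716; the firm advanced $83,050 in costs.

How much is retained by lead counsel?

Fee base is the gross recovery, $1,258,716; costs are reimbursed separately.
First $30,500 at 35.5% = $10,827.50
Next $214,500 at 32.5% = $69,712.50
Next $168,500 at 28.5% = $48,022.50
Next $126,000 at 20.5% = $25,830.00
Remaining $719,216 at 11.5% = $82,709.84
Fee: $10,827.50 + $69,712.50 + $48,022.50 + $25,830.00 + $82,709.84 = $237,102.34
Referral share: 36% of $237,102.34 = $85,356.84; lead counsel retains $237,102.34 − $85,356.84 = $151,745.50.

$151,745.50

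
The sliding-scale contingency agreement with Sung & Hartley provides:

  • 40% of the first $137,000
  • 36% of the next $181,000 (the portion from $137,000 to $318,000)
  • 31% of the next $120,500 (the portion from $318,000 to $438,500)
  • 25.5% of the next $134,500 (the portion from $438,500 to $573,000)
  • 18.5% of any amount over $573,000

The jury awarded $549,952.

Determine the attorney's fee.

$185,735.26

First $137,000 at 40% = $54,800.00
Next $181,000 at 36% = $65,160.00
Next $120,500 at 31% = $37,355.00
Remaining $111,452 at 25.5% = $28,420.26
Fee: $54,800.00 + $65,160.00 + $37,355.00 + $28,420.26 = $185,735.26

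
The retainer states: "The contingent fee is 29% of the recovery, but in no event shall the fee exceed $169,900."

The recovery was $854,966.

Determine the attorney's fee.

$169,900.00

29% of $854,966 = $247,940.14
That exceeds the $169,900 cap, so the fee is capped at $169,900.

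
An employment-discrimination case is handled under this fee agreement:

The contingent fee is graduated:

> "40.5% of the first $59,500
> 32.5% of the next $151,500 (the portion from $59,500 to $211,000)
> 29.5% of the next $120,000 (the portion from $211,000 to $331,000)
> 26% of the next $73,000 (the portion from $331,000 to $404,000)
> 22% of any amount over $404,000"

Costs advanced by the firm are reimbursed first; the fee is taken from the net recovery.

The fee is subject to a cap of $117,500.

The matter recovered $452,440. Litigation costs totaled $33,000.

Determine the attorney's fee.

$117,500.00

Fee base (net of costs): $452,440 − $33,000 = $419,440
First $59,500 at 40.5% = $24,097.50
Next $151,500 at 32.5% = $49,237.50
Next $120,000 at 29.5% = $35,400.00
Next $73,000 at 26% = $18,980.00
Remaining $15,440 at 22% = $3,396.80
Fee: $24,097.50 + $49,237.50 + $35,400.00 + $18,980.00 + $3,396.80 = $131,111.80
$131,111.80 exceeds the $117,500 cap, so the fee is capped at $117,500.00.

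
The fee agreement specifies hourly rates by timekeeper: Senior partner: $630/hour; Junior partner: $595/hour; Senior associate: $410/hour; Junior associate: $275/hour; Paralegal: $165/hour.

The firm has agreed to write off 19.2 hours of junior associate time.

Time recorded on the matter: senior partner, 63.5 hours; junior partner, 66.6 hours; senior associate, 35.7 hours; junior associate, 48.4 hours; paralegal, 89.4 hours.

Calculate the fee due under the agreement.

$117,050.00

Senior partner: 63.5 × $630 = $40,005.00
Junior partner: 66.6 × $595 = $39,627.00
Senior associate: 35.7 × $410 = $14,637.00
Junior associate: 48.4 × $275 = $13,310.00
Paralegal: 89.4 × $165 = $14,751.00
Subtotal: $122,330.00
Write-off: 19.2 × $275 = $5,280.00
Total: $122,330.00 − $5,280.00 = $117,050.00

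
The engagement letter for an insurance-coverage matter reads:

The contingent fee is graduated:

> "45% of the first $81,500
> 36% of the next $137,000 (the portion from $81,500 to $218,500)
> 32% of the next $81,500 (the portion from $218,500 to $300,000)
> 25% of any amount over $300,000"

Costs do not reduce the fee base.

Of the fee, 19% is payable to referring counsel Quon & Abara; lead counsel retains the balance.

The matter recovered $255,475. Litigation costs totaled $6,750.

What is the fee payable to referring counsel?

$18,587.13

Fee base is the gross recovery, $255,475; costs are reimbursed separately.
First $81,500 at 45% = $36,675.00
Next $137,000 at 36% = $49,320.00
Remaining $36,975 at 32% = $11,832.00
Fee: $36,675.00 + $49,320.00 + $11,832.00 = $97,827.00
Referral share: 19% of $97,827.00 = $18,587.13; lead counsel retains $97,827.00 − $18,587.13 = $79,239.87.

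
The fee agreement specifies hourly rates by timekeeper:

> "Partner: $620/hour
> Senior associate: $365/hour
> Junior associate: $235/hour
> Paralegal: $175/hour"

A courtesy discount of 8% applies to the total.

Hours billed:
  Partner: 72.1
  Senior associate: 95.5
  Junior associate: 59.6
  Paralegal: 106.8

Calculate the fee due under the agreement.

Partner: 72.1 × $620 = $44,702.00
Senior associate: 95.5 × $365 = $34,857.50
Junior associate: 59.6 × $235 = $14,006.00
Paralegal: 106.8 × $175 = $18,690.00
Subtotal: $112,255.50
Less 8% discount: −$8,980.44
Total: $112,255.50 − $8,980.44 = $103,275.06

$103,275.06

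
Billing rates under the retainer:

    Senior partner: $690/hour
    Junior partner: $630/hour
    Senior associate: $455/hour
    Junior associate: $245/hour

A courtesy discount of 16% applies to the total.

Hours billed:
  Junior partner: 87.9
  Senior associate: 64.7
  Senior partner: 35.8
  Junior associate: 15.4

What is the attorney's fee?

Senior partner: 35.8 × $690 = $24,702.00
Junior partner: 87.9 × $630 = $55,377.00
Senior associate: 64.7 × $455 = $29,438.50
Junior associate: 15.4 × $245 = $3,773.00
Subtotal: $113,290.50
Less 16% discount: −$18,126.48
Total: $113,290.50 − $18,126.48 = $95,164.02

$95,164.02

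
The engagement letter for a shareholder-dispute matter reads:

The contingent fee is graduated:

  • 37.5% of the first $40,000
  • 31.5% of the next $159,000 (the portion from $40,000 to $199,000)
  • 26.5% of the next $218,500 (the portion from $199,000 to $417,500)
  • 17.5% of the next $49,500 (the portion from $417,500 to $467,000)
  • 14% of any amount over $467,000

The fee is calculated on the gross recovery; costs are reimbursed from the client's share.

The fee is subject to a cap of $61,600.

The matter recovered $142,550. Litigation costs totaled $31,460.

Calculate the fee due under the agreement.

$47,303.25

Fee base is the gross recovery, $142,550; costs are reimbursed separately.
First $40,000 at 37.5% = $15,000.00
Remaining $102,550 at 31.5% = $32,303.25
Fee: $15,000.00 + $32,303.25 = $47,303.25
$47,303.25 is under the $61,600 cap.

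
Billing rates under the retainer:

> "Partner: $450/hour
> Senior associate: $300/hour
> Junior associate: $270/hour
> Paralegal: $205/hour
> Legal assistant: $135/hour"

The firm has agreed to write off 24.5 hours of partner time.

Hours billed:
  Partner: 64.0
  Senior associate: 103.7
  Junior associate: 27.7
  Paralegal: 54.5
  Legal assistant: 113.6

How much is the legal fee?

$82,872.50

Partner: 64.0 × $450 = $28,800.00
Senior associate: 103.7 × $300 = $31,110.00
Junior associate: 27.7 × $270 = $7,479.00
Paralegal: 54.5 × $205 = $11,172.50
Legal assistant: 113.6 × $135 = $15,336.00
Subtotal: $93,897.50
Write-off: 24.5 × $450 = $11,025.00
Total: $93,897.50 − $11,025.00 = $82,872.50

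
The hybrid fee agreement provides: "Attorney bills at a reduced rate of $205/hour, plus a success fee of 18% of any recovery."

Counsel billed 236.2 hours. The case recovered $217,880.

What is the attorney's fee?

Hourly: 236.2 × $205 = $48,421.00
Success fee: 18% of $217,880 = $39,218.40
Total: $48,421.00 + $39,218.40 = $87,639.40

$87,639.40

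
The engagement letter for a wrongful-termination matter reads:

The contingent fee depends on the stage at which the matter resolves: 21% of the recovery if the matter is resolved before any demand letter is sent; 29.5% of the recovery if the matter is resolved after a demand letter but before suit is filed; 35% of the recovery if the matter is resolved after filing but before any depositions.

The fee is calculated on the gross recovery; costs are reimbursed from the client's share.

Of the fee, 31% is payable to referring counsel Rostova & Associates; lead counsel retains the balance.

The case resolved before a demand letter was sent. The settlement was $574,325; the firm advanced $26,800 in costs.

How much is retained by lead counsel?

$83,219.69

Fee base is the gross recovery, $574,325; costs are reimbursed separately.
The matter resolved before a demand letter was sent, so the 21% rate applies.
$574,325 × 21% = $120,608.25
Referral share: 31% of $120,608.25 = $37,388.56; lead counsel retains $120,608.25 − $37,388.56 = $83,219.69.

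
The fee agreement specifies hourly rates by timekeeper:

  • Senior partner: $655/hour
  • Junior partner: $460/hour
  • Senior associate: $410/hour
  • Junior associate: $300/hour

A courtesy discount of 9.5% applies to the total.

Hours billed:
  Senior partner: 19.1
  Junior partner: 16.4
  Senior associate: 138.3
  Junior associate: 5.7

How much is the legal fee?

$71,013.09

Senior partner: 19.1 × $655 = $12,510.50
Junior partner: 16.4 × $460 = $7,544.00
Senior associate: 138.3 × $410 = $56,703.00
Junior associate: 5.7 × $300 = $1,710.00
Subtotal: $78,467.50
Less 9.5% discount: −$7,454.41
Total: $78,467.50 − $7,454.41 = $71,013.09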